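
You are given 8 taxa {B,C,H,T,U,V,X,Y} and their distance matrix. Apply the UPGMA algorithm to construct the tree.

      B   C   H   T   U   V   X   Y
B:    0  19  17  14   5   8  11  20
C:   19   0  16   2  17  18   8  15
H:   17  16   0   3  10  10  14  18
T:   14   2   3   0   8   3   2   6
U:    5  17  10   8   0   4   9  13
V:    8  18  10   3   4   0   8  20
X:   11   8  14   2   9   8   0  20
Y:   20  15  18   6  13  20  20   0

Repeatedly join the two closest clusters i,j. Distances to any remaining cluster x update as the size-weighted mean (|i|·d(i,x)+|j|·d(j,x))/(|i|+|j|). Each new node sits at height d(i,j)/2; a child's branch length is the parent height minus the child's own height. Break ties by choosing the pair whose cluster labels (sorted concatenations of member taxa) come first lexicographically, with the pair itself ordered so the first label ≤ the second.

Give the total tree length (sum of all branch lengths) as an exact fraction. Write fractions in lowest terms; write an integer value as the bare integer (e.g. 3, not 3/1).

1. join C+T (d=2) ⇒ CT; edges |C|=1, |T|=1
  updated: d(B,CT)=33/2, d(CT,H)=19/2, d(CT,U)=25/2, d(CT,V)=21/2, d(CT,X)=5, d(CT,Y)=21/2
2. join U+V (d=4) ⇒ UV; edges |U|=2, |V|=2
  updated: d(B,UV)=13/2, d(CT,UV)=23/2, d(H,UV)=10, d(UV,X)=17/2, d(UV,Y)=33/2
3. join CT+X (d=5) ⇒ CTX; edges |CT|=3/2, |X|=5/2
  updated: d(B,CTX)=44/3, d(CTX,H)=11, d(CTX,UV)=21/2, d(CTX,Y)=41/3
4. join B+UV (d=13/2) ⇒ BUV; edges |B|=13/4, |UV|=5/4
  updated: d(BUV,CTX)=107/9, d(BUV,H)=37/3, d(BUV,Y)=53/3
5. join CTX+H (d=11) ⇒ CHTX; edges |CTX|=3, |H|=11/2
  updated: d(BUV,CHTX)=12, d(CHTX,Y)=59/4
6. join BUV+CHTX (d=12) ⇒ BCHTUVX; edges |BUV|=11/4, |CHTX|=1/2
  updated: d(BCHTUVX,Y)=16
7. join BCHTUVX+Y (d=16) ⇒ BCHTUVXY; edges |BCHTUVX|=2, |Y|=8
final tree: (((B:13/4,(U:2,V:2):5/4):11/4,(((C:1,T:1):3/2,X:5/2):3,H:11/2):1/2):2,Y:8)
total length: 145/4

145/4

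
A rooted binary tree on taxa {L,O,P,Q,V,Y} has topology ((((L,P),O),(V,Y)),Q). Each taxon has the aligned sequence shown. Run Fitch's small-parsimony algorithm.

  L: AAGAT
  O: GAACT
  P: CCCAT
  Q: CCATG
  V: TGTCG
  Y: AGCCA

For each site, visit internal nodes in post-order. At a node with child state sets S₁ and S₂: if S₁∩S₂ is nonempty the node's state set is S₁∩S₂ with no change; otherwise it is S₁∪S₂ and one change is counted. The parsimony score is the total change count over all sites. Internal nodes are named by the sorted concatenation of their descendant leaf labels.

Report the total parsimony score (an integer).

LP@0: {A} ∪ {C} = {A,C} (union, +1)
LOP@0: {A,C} ∪ {G} = {A,C,G} (union, +1)
VY@0: {T} ∪ {A} = {A,T} (union, +1)
LOPVY@0: {A,C,G} ∩ {A,T} = {A} (intersection, +0)
LOPQVY@0: {A} ∪ {C} = {A,C} (union, +1)
LP@1: {A} ∪ {C} = {A,C} (union, +1)
LOP@1: {A,C} ∩ {A} = {A} (intersection, +0)
VY@1: {G} ∩ {G} = {G} (intersection, +0)
LOPVY@1: {A} ∪ {G} = {A,G} (union, +1)
LOPQVY@1: {A,G} ∪ {C} = {A,C,G} (union, +1)
LP@2: {G} ∪ {C} = {C,G} (union, +1)
LOP@2: {C,G} ∪ {A} = {A,C,G} (union, +1)
VY@2: {T} ∪ {C} = {C,T} (union, +1)
LOPVY@2: {A,C,G} ∩ {C,T} = {C} (intersection, +0)
LOPQVY@2: {C} ∪ {A} = {A,C} (union, +1)
LP@3: {A} ∩ {A} = {A} (intersection, +0)
LOP@3: {A} ∪ {C} = {A,C} (union, +1)
VY@3: {C} ∩ {C} = {C} (intersection, +0)
LOPVY@3: {A,C} ∩ {C} = {C} (intersection, +0)
LOPQVY@3: {C} ∪ {T} = {C,T} (union, +1)
LP@4: {T} ∩ {T} = {T} (intersection, +0)
LOP@4: {T} ∩ {T} = {T} (intersection, +0)
VY@4: {G} ∪ {A} = {A,G} (union, +1)
LOPVY@4: {T} ∪ {A,G} = {A,G,T} (union, +1)
LOPQVY@4: {A,G,T} ∩ {G} = {G} (intersection, +0)
per-site changes: [4, 3, 4, 2, 2]; total = 15

15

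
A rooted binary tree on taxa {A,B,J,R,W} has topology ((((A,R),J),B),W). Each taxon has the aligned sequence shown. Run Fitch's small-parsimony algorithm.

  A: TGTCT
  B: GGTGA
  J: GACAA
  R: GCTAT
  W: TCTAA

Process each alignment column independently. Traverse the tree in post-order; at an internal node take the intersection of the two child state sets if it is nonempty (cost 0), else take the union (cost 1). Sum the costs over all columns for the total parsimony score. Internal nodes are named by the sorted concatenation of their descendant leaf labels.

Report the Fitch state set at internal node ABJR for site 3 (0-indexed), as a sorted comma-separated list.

AR@0: {T} ∪ {G} = {G,T} (union, +1)
AJR@0: {G,T} ∩ {G} = {G} (intersection, +0)
ABJR@0: {G} ∩ {G} = {G} (intersection, +0)
ABJRW@0: {G} ∪ {T} = {G,T} (union, +1)
AR@1: {G} ∪ {C} = {C,G} (union, +1)
AJR@1: {C,G} ∪ {A} = {A,C,G} (union, +1)
ABJR@1: {A,C,G} ∩ {G} = {G} (intersection, +0)
ABJRW@1: {G} ∪ {C} = {C,G} (union, +1)
AR@2: {T} ∩ {T} = {T} (intersection, +0)
AJR@2: {T} ∪ {C} = {C,T} (union, +1)
ABJR@2: {C,T} ∩ {T} = {T} (intersection, +0)
ABJRW@2: {T} ∩ {T} = {T} (intersection, +0)
AR@3: {C} ∪ {A} = {A,C} (union, +1)
AJR@3: {A,C} ∩ {A} = {A} (intersection, +0)
ABJR@3: {A} ∪ {G} = {A,G} (union, +1)
ABJRW@3: {A,G} ∩ {A} = {A} (intersection, +0)
AR@4: {T} ∩ {T} = {T} (intersection, +0)
AJR@4: {T} ∪ {A} = {A,T} (union, +1)
ABJR@4: {A,T} ∩ {A} = {A} (intersection, +0)
ABJRW@4: {A} ∩ {A} = {A} (intersection, +0)
per-site changes: [2, 3, 1, 2, 1]; total = 9

A,G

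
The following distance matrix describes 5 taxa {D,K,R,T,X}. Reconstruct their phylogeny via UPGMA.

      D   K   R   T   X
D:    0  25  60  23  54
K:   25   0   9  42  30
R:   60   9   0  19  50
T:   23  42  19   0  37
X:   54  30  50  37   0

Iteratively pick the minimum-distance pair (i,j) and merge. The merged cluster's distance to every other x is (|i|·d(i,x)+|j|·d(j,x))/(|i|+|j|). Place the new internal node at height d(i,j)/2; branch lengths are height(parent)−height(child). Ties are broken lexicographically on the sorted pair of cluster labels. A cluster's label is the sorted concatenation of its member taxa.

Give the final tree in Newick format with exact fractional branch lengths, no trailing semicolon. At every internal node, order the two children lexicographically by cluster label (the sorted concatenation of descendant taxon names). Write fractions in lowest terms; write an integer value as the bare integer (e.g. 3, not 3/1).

1. join K+R (d=9) ⇒ KR; edges |K|=9/2, |R|=9/2
  updated: d(D,KR)=85/2, d(KR,T)=61/2, d(KR,X)=40
2. join D+T (d=23) ⇒ DT; edges |D|=23/2, |T|=23/2
  updated: d(DT,KR)=73/2, d(DT,X)=91/2
3. join DT+KR (d=73/2) ⇒ DKRT; edges |DT|=27/4, |KR|=55/4
  updated: d(DKRT,X)=171/4
4. join DKRT+X (d=171/4) ⇒ DKRTX; edges |DKRT|=25/8, |X|=171/8
final tree: (((D:23/2,T:23/2):27/4,(K:9/2,R:9/2):55/4):25/8,X:171/8)
total length: 77

(((D:23/2,T:23/2):27/4,(K:9/2,R:9/2):55/4):25/8,X:171/8)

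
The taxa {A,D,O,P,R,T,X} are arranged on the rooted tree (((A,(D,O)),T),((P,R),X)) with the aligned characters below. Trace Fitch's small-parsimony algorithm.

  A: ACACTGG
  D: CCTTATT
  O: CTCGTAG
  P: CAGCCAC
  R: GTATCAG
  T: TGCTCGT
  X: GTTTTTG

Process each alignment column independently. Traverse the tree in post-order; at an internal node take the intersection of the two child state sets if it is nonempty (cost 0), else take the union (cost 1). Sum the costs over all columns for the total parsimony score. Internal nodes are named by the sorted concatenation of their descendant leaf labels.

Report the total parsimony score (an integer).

site 0, node DO: D={C} ∩ O={C} → {C} (+0)
site 0, node ADO: A={A} ∪ DO={C} → {A,C} (+1)
site 0, node ADOT: ADO={A,C} ∪ T={T} → {A,C,T} (+1)
site 0, node PR: P={C} ∪ R={G} → {C,G} (+1)
site 0, node PRX: PR={C,G} ∩ X={G} → {G} (+0)
site 0, node ADOPRTX: ADOT={A,C,T} ∪ PRX={G} → {A,C,G,T} (+1)
site 1, node DO: D={C} ∪ O={T} → {C,T} (+1)
site 1, node ADO: A={C} ∩ DO={C,T} → {C} (+0)
site 1, node ADOT: ADO={C} ∪ T={G} → {C,G} (+1)
site 1, node PR: P={A} ∪ R={T} → {A,T} (+1)
site 1, node PRX: PR={A,T} ∩ X={T} → {T} (+0)
site 1, node ADOPRTX: ADOT={C,G} ∪ PRX={T} → {C,G,T} (+1)
site 2, node DO: D={T} ∪ O={C} → {C,T} (+1)
site 2, node ADO: A={A} ∪ DO={C,T} → {A,C,T} (+1)
site 2, node ADOT: ADO={A,C,T} ∩ T={C} → {C} (+0)
site 2, node PR: P={G} ∪ R={A} → {A,G} (+1)
site 2, node PRX: PR={A,G} ∪ X={T} → {A,G,T} (+1)
site 2, node ADOPRTX: ADOT={C} ∪ PRX={A,G,T} → {A,C,G,T} (+1)
site 3, node DO: D={T} ∪ O={G} → {G,T} (+1)
site 3, node ADO: A={C} ∪ DO={G,T} → {C,G,T} (+1)
site 3, node ADOT: ADO={C,G,T} ∩ T={T} → {T} (+0)
site 3, node PR: P={C} ∪ R={T} → {C,T} (+1)
site 3, node PRX: PR={C,T} ∩ X={T} → {T} (+0)
site 3, node ADOPRTX: ADOT={T} ∩ PRX={T} → {T} (+0)
site 4, node DO: D={A} ∪ O={T} → {A,T} (+1)
site 4, node ADO: A={T} ∩ DO={A,T} → {T} (+0)
site 4, node ADOT: ADO={T} ∪ T={C} → {C,T} (+1)
site 4, node PR: P={C} ∩ R={C} → {C} (+0)
site 4, node PRX: PR={C} ∪ X={T} → {C,T} (+1)
site 4, node ADOPRTX: ADOT={C,T} ∩ PRX={C,T} → {C,T} (+0)
site 5, node DO: D={T} ∪ O={A} → {A,T} (+1)
site 5, node ADO: A={G} ∪ DO={A,T} → {A,G,T} (+1)
site 5, node ADOT: ADO={A,G,T} ∩ T={G} → {G} (+0)
site 5, node PR: P={A} ∩ R={A} → {A} (+0)
site 5, node PRX: PR={A} ∪ X={T} → {A,T} (+1)
site 5, node ADOPRTX: ADOT={G} ∪ PRX={A,T} → {A,G,T} (+1)
site 6, node DO: D={T} ∪ O={G} → {G,T} (+1)
site 6, node ADO: A={G} ∩ DO={G,T} → {G} (+0)
site 6, node ADOT: ADO={G} ∪ T={T} → {G,T} (+1)
site 6, node PR: P={C} ∪ R={G} → {C,G} (+1)
site 6, node PRX: PR={C,G} ∩ X={G} → {G} (+0)
site 6, node ADOPRTX: ADOT={G,T} ∩ PRX={G} → {G} (+0)
per-site changes: [4, 4, 5, 3, 3, 4, 3]; total = 26

26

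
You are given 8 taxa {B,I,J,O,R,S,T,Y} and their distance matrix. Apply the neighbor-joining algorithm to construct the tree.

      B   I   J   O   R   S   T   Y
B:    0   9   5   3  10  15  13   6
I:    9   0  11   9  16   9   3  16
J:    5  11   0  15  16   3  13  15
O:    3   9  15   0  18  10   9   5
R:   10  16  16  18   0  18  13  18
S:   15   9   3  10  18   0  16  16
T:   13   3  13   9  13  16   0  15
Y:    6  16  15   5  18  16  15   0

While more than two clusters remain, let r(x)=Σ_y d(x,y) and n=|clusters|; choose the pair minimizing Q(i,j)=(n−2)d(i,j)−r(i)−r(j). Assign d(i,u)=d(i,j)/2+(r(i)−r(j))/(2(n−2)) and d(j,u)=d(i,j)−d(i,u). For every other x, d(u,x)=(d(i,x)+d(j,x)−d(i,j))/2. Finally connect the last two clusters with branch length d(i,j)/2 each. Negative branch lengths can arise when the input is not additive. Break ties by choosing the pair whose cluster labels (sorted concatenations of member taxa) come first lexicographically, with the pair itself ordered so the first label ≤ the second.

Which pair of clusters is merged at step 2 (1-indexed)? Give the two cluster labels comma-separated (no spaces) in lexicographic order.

iteration 1: select J,S (d=3, Q=-147); attach at lengths (3/4, 9/4); label the merged cluster JS
  updated: d(B,JS)=17/2, d(I,JS)=17/2, d(JS,O)=11, d(JS,R)=31/2, d(JS,T)=13, d(JS,Y)=14
iteration 2: select I,T (d=3, Q=-225/2); attach at lengths (21/20, 39/20); label the merged cluster IT
  updated: d(B,IT)=19/2, d(IT,JS)=37/4, d(IT,O)=15/2, d(IT,R)=13, d(IT,Y)=14
iteration 3: select O,Y (d=5, Q=-163/2); attach at lengths (15/16, 65/16); label the merged cluster OY
  updated: d(B,OY)=2, d(IT,OY)=33/4, d(JS,OY)=10, d(OY,R)=31/2
iteration 4: select B,OY (d=2, Q=-239/4); attach at lengths (1/24, 47/24); label the merged cluster BOY
  updated: d(BOY,IT)=63/8, d(BOY,JS)=33/4, d(BOY,R)=47/4
iteration 5: select BOY,R (d=47/4, Q=-357/8); attach at lengths (89/32, 287/32); label the merged cluster BORY
  updated: d(BORY,IT)=73/16, d(BORY,JS)=6
iteration 6: select BORY,IT (d=73/16, Q=-317/16); attach at lengths (21/32, 125/32); label the merged cluster BIORTY
  updated: d(BIORTY,JS)=171/32
iteration 7: select BIORTY,JS (d=171/32); attach at lengths (171/64, 171/64); label the merged cluster BIJORSTY
final tree: ((((B:1/24,(O:15/16,Y:65/16):47/24):89/32,R:287/32):21/32,(I:21/20,T:39/20):125/32):171/64,(J:3/4,S:9/4):171/64)
total length: 1109/32

I,T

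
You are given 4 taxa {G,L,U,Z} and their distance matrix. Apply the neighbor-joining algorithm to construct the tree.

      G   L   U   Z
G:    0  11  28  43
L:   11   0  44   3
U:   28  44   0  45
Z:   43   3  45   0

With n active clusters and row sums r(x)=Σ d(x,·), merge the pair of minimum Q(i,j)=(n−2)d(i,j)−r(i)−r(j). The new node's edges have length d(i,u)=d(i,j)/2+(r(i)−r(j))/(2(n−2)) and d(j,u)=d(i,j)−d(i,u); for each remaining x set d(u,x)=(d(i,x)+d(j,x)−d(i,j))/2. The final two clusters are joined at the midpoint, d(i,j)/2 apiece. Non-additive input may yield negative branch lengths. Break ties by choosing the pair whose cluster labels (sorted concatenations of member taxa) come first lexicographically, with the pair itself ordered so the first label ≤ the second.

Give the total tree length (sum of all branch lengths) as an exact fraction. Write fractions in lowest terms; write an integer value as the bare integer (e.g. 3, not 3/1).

205/4

iteration 1: select G,U (d=28, Q=-143); attach at lengths (21/4, 91/4); label the merged cluster GU
  updated: d(GU,L)=27/2, d(GU,Z)=30
iteration 2: select GU,L (d=27/2, Q=-93/2); attach at lengths (81/4, -27/4); label the merged cluster GLU
  updated: d(GLU,Z)=39/4
iteration 3: select GLU,Z (d=39/4); attach at lengths (39/8, 39/8); label the merged cluster GLUZ
final tree: (((G:21/4,U:91/4):81/4,L:-27/4):39/8,Z:39/8)
total length: 205/4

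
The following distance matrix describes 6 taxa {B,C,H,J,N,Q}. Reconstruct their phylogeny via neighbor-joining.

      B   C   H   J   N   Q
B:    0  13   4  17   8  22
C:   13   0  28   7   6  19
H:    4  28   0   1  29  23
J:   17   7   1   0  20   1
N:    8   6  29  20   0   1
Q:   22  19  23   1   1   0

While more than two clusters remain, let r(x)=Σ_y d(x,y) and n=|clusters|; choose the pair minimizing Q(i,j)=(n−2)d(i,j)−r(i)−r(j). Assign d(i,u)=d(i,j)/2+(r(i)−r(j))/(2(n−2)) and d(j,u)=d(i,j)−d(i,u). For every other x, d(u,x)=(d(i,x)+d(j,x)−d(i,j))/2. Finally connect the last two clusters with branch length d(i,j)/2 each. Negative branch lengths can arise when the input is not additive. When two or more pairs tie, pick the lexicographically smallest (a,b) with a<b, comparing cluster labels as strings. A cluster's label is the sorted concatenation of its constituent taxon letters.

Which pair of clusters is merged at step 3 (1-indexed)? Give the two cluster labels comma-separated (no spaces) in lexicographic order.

BH,J

iteration 1: select B,H (d=4, Q=-133); attach at lengths (-5/8, 37/8); label the merged cluster BH
  updated: d(BH,C)=37/2, d(BH,J)=7, d(BH,N)=33/2, d(BH,Q)=41/2
iteration 2: select N,Q (d=1, Q=-82); attach at lengths (5/6, 1/6); label the merged cluster NQ
  updated: d(BH,NQ)=18, d(C,NQ)=12, d(J,NQ)=10
iteration 3: select BH,J (d=7, Q=-107/2); attach at lengths (67/8, -11/8); label the merged cluster BHJ
  updated: d(BHJ,C)=37/4, d(BHJ,NQ)=21/2
iteration 4: select BHJ,C (d=37/4, Q=-127/4); attach at lengths (31/8, 43/8); label the merged cluster BCHJ
  updated: d(BCHJ,NQ)=53/8
iteration 5: select BCHJ,NQ (d=53/8); attach at lengths (53/16, 53/16); label the merged cluster BCHJNQ
final tree: ((((B:-5/8,H:37/8):67/8,J:-11/8):31/8,C:43/8):53/16,(N:5/6,Q:1/6):53/16)
total length: 223/8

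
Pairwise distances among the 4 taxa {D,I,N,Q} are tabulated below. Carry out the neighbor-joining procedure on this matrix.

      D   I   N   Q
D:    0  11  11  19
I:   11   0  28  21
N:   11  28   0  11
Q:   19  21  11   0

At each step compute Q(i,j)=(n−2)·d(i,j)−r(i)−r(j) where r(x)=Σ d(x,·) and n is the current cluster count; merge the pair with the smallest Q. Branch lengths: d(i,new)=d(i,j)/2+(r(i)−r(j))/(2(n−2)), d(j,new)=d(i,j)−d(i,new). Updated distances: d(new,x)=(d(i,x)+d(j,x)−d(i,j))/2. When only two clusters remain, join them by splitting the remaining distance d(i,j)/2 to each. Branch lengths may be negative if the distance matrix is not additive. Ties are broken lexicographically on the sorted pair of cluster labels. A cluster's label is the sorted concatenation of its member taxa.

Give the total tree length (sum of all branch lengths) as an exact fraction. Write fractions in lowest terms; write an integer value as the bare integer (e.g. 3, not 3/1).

1. join D+I (d=11, Q=-79) ⇒ DI; edges |D|=3/4, |I|=41/4
  updated: d(DI,N)=14, d(DI,Q)=29/2
2. join DI+N (d=14, Q=-79/2) ⇒ DIN; edges |DI|=35/4, |N|=21/4
  updated: d(DIN,Q)=23/4
3. join DIN+Q (d=23/4) ⇒ DINQ; edges |DIN|=23/8, |Q|=23/8
final tree: (((D:3/4,I:41/4):35/4,N:21/4):23/8,Q:23/8)
total length: 123/4

123/4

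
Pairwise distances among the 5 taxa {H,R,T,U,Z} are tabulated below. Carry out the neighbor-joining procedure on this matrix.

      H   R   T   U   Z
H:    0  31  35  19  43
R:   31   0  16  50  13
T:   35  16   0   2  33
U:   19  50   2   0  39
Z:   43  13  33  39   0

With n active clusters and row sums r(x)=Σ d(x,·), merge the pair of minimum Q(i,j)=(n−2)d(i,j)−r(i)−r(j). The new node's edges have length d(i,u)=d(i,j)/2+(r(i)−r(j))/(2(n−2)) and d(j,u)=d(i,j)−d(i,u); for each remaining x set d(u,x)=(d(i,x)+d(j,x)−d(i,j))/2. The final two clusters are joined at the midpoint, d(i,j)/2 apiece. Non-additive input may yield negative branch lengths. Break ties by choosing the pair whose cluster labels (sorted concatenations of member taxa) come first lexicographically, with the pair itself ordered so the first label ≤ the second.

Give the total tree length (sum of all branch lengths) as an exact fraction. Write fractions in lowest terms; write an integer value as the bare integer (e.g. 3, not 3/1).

227/4

1. join R+Z (d=13, Q=-199) ⇒ RZ; edges |R|=7/2, |Z|=19/2
  updated: d(H,RZ)=61/2, d(RZ,T)=18, d(RZ,U)=38
2. join H+RZ (d=61/2, Q=-110) ⇒ HRZ; edges |H|=59/4, |RZ|=63/4
  updated: d(HRZ,T)=45/4, d(HRZ,U)=53/4
3. join HRZ+T (d=45/4, Q=-53/2) ⇒ HRTZ; edges |HRZ|=45/4, |T|=0
  updated: d(HRTZ,U)=2
4. join HRTZ+U (d=2) ⇒ HRTUZ; edges |HRTZ|=1, |U|=1
final tree: (((H:59/4,(R:7/2,Z:19/2):63/4):45/4,T:0):1,U:1)
total length: 227/4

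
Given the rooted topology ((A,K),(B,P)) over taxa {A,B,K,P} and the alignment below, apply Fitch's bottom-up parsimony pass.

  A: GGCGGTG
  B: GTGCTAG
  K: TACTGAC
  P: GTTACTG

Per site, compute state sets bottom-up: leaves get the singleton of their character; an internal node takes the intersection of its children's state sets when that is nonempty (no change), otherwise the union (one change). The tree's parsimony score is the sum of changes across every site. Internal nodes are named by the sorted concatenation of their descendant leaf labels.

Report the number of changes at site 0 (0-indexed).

1

site 0, node AK: A={G} ∪ K={T} → {G,T} (+1)
site 0, node BP: B={G} ∩ P={G} → {G} (+0)
site 0, node ABKP: AK={G,T} ∩ BP={G} → {G} (+0)
site 1, node AK: A={G} ∪ K={A} → {A,G} (+1)
site 1, node BP: B={T} ∩ P={T} → {T} (+0)
site 1, node ABKP: AK={A,G} ∪ BP={T} → {A,G,T} (+1)
site 2, node AK: A={C} ∩ K={C} → {C} (+0)
site 2, node BP: B={G} ∪ P={T} → {G,T} (+1)
site 2, node ABKP: AK={C} ∪ BP={G,T} → {C,G,T} (+1)
site 3, node AK: A={G} ∪ K={T} → {G,T} (+1)
site 3, node BP: B={C} ∪ P={A} → {A,C} (+1)
site 3, node ABKP: AK={G,T} ∪ BP={A,C} → {A,C,G,T} (+1)
site 4, node AK: A={G} ∩ K={G} → {G} (+0)
site 4, node BP: B={T} ∪ P={C} → {C,T} (+1)
site 4, node ABKP: AK={G} ∪ BP={C,T} → {C,G,T} (+1)
site 5, node AK: A={T} ∪ K={A} → {A,T} (+1)
site 5, node BP: B={A} ∪ P={T} → {A,T} (+1)
site 5, node ABKP: AK={A,T} ∩ BP={A,T} → {A,T} (+0)
site 6, node AK: A={G} ∪ K={C} → {C,G} (+1)
site 6, node BP: B={G} ∩ P={G} → {G} (+0)
site 6, node ABKP: AK={C,G} ∩ BP={G} → {G} (+0)
per-site changes: [1, 2, 2, 3, 2, 2, 1]; total = 13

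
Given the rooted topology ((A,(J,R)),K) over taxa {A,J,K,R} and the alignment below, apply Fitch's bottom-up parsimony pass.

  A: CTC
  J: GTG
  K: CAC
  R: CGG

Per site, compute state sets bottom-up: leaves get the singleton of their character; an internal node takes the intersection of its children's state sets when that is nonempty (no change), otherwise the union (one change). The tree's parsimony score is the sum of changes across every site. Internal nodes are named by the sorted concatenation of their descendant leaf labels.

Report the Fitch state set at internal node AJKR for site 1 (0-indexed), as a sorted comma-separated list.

[col 0] JR: children J:{G}, R:{C} ∪→ {C,G}; cost 1
[col 0] AJR: children A:{C}, JR:{C,G} ∩→ {C}; cost 0
[col 0] AJKR: children AJR:{C}, K:{C} ∩→ {C}; cost 0
[col 1] JR: children J:{T}, R:{G} ∪→ {G,T}; cost 1
[col 1] AJR: children A:{T}, JR:{G,T} ∩→ {T}; cost 0
[col 1] AJKR: children AJR:{T}, K:{A} ∪→ {A,T}; cost 1
[col 2] JR: children J:{G}, R:{G} ∩→ {G}; cost 0
[col 2] AJR: children A:{C}, JR:{G} ∪→ {C,G}; cost 1
[col 2] AJKR: children AJR:{C,G}, K:{C} ∩→ {C}; cost 0
per-site changes: [1, 2, 1]; total = 4

A,T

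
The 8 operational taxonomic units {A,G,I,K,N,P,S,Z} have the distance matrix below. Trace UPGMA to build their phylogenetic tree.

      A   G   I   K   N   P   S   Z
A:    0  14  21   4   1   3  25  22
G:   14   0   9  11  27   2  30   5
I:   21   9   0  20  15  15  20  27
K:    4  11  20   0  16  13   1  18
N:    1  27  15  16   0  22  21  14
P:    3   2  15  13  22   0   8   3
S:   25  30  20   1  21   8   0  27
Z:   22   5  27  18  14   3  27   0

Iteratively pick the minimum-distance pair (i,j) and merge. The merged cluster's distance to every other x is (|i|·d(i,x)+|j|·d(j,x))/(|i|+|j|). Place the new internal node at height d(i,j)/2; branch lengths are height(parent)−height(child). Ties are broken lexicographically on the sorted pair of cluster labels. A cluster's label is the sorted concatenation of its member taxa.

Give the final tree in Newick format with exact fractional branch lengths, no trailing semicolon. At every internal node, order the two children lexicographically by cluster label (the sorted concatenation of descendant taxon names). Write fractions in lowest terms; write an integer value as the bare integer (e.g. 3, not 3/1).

1. join A+N (d=1) ⇒ AN; edges |A|=1/2, |N|=1/2
  updated: d(AN,G)=41/2, d(AN,I)=18, d(AN,K)=10, d(AN,P)=25/2, d(AN,S)=23, d(AN,Z)=18
2. join K+S (d=1) ⇒ KS; edges |K|=1/2, |S|=1/2
  updated: d(AN,KS)=33/2, d(G,KS)=41/2, d(I,KS)=20, d(KS,P)=21/2, d(KS,Z)=45/2
3. join G+P (d=2) ⇒ GP; edges |G|=1, |P|=1
  updated: d(AN,GP)=33/2, d(GP,I)=12, d(GP,KS)=31/2, d(GP,Z)=4
4. join GP+Z (d=4) ⇒ GPZ; edges |GP|=1, |Z|=2
  updated: d(AN,GPZ)=17, d(GPZ,I)=17, d(GPZ,KS)=107/6
5. join AN+KS (d=33/2) ⇒ AKNS; edges |AN|=31/4, |KS|=31/4
  updated: d(AKNS,GPZ)=209/12, d(AKNS,I)=19
6. join GPZ+I (d=17) ⇒ GIPZ; edges |GPZ|=13/2, |I|=17/2
  updated: d(AKNS,GIPZ)=285/16
7. join AKNS+GIPZ (d=285/16) ⇒ AGIKNPSZ; edges |AKNS|=21/32, |GIPZ|=13/32
final tree: (((A:1/2,N:1/2):31/4,(K:1/2,S:1/2):31/4):21/32,(((G:1,P:1):1,Z:2):13/2,I:17/2):13/32)
total length: 617/16

(((A:1/2,N:1/2):31/4,(K:1/2,S:1/2):31/4):21/32,(((G:1,P:1):1,Z:2):13/2,I:17/2):13/32)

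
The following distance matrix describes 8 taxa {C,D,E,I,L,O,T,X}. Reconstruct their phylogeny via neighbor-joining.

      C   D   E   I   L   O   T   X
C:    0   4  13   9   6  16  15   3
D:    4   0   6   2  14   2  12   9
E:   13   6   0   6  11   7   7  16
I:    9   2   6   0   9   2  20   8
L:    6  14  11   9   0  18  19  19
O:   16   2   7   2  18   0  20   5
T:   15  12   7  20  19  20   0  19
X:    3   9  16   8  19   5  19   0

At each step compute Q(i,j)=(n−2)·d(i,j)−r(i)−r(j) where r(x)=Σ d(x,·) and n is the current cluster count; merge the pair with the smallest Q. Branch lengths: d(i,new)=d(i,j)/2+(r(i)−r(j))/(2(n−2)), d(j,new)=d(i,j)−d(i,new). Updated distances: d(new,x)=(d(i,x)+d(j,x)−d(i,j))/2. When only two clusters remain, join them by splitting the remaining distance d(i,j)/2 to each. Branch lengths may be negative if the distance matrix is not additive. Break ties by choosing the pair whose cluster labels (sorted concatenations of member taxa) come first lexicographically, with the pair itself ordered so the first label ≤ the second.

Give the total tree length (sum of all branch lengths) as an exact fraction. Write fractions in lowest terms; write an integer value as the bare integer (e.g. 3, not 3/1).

step 1: merge (E,T) at d=7, Q=-136; branch lengths E→-1/3, T→22/3; new cluster ET
  updated: d(C,ET)=21/2, d(D,ET)=11/2, d(ET,I)=19/2, d(ET,L)=23/2, d(ET,O)=10, d(ET,X)=14
step 2: merge (C,L) at d=6, Q=-96; branch lengths C→1/10, L→59/10; new cluster CL
  updated: d(CL,D)=6, d(CL,ET)=8, d(CL,I)=6, d(CL,O)=14, d(CL,X)=8
step 3: merge (CL,ET) at d=8, Q=-57; branch lengths CL→27/8, ET→37/8; new cluster CELT
  updated: d(CELT,D)=7/4, d(CELT,I)=15/4, d(CELT,O)=8, d(CELT,X)=7
step 4: merge (O,X) at d=5, Q=-31; branch lengths O→1/2, X→9/2; new cluster OX
  updated: d(CELT,OX)=5, d(D,OX)=3, d(I,OX)=5/2
step 5: merge (CELT,D) at d=7/4, Q=-55/4; branch lengths CELT→29/16, D→-1/16; new cluster CDELT
  updated: d(CDELT,I)=2, d(CDELT,OX)=25/8
step 6: merge (CDELT,I) at d=2, Q=-61/8; branch lengths CDELT→21/16, I→11/16; new cluster CDEILT
  updated: d(CDEILT,OX)=29/16
step 7: merge (CDEILT,OX) at d=29/16; branch lengths CDEILT→29/32, OX→29/32; new cluster CDEILOTX
final tree: (((((C:1/10,L:59/10):27/8,(E:-1/3,T:22/3):37/8):29/16,D:-1/16):21/16,I:11/16):29/32,(O:1/2,X:9/2):29/32)
total length: 505/16

505/16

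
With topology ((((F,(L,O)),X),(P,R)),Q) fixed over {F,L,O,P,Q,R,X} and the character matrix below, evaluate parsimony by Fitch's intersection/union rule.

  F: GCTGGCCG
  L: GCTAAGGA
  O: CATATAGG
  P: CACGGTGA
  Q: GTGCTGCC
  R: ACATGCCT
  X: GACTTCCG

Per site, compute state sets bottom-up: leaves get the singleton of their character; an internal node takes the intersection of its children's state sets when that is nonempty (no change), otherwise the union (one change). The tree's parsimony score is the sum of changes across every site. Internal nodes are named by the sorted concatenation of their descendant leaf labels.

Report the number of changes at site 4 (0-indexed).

[col 0] LO: children L:{G}, O:{C} ∪→ {C,G}; cost 1
[col 0] FLO: children F:{G}, LO:{C,G} ∩→ {G}; cost 0
[col 0] FLOX: children FLO:{G}, X:{G} ∩→ {G}; cost 0
[col 0] PR: children P:{C}, R:{A} ∪→ {A,C}; cost 1
[col 0] FLOPRX: children FLOX:{G}, PR:{A,C} ∪→ {A,C,G}; cost 1
[col 0] FLOPQRX: children FLOPRX:{A,C,G}, Q:{G} ∩→ {G}; cost 0
[col 1] LO: children L:{C}, O:{A} ∪→ {A,C}; cost 1
[col 1] FLO: children F:{C}, LO:{A,C} ∩→ {C}; cost 0
[col 1] FLOX: children FLO:{C}, X:{A} ∪→ {A,C}; cost 1
[col 1] PR: children P:{A}, R:{C} ∪→ {A,C}; cost 1
[col 1] FLOPRX: children FLOX:{A,C}, PR:{A,C} ∩→ {A,C}; cost 0
[col 1] FLOPQRX: children FLOPRX:{A,C}, Q:{T} ∪→ {A,C,T}; cost 1
[col 2] LO: children L:{T}, O:{T} ∩→ {T}; cost 0
[col 2] FLO: children F:{T}, LO:{T} ∩→ {T}; cost 0
[col 2] FLOX: children FLO:{T}, X:{C} ∪→ {C,T}; cost 1
[col 2] PR: children P:{C}, R:{A} ∪→ {A,C}; cost 1
[col 2] FLOPRX: children FLOX:{C,T}, PR:{A,C} ∩→ {C}; cost 0
[col 2] FLOPQRX: children FLOPRX:{C}, Q:{G} ∪→ {C,G}; cost 1
[col 3] LO: children L:{A}, O:{A} ∩→ {A}; cost 0
[col 3] FLO: children F:{G}, LO:{A} ∪→ {A,G}; cost 1
[col 3] FLOX: children FLO:{A,G}, X:{T} ∪→ {A,G,T}; cost 1
[col 3] PR: children P:{G}, R:{T} ∪→ {G,T}; cost 1
[col 3] FLOPRX: children FLOX:{A,G,T}, PR:{G,T} ∩→ {G,T}; cost 0
[col 3] FLOPQRX: children FLOPRX:{G,T}, Q:{C} ∪→ {C,G,T}; cost 1
[col 4] LO: children L:{A}, O:{T} ∪→ {A,T}; cost 1
[col 4] FLO: children F:{G}, LO:{A,T} ∪→ {A,G,T}; cost 1
[col 4] FLOX: children FLO:{A,G,T}, X:{T} ∩→ {T}; cost 0
[col 4] PR: children P:{G}, R:{G} ∩→ {G}; cost 0
[col 4] FLOPRX: children FLOX:{T}, PR:{G} ∪→ {G,T}; cost 1
[col 4] FLOPQRX: children FLOPRX:{G,T}, Q:{T} ∩→ {T}; cost 0
[col 5] LO: children L:{G}, O:{A} ∪→ {A,G}; cost 1
[col 5] FLO: children F:{C}, LO:{A,G} ∪→ {A,C,G}; cost 1
[col 5] FLOX: children FLO:{A,C,G}, X:{C} ∩→ {C}; cost 0
[col 5] PR: children P:{T}, R:{C} ∪→ {C,T}; cost 1
[col 5] FLOPRX: children FLOX:{C}, PR:{C,T} ∩→ {C}; cost 0
[col 5] FLOPQRX: children FLOPRX:{C}, Q:{G} ∪→ {C,G}; cost 1
[col 6] LO: children L:{G}, O:{G} ∩→ {G}; cost 0
[col 6] FLO: children F:{C}, LO:{G} ∪→ {C,G}; cost 1
[col 6] FLOX: children FLO:{C,G}, X:{C} ∩→ {C}; cost 0
[col 6] PR: children P:{G}, R:{C} ∪→ {C,G}; cost 1
[col 6] FLOPRX: children FLOX:{C}, PR:{C,G} ∩→ {C}; cost 0
[col 6] FLOPQRX: children FLOPRX:{C}, Q:{C} ∩→ {C}; cost 0
[col 7] LO: children L:{A}, O:{G} ∪→ {A,G}; cost 1
[col 7] FLO: children F:{G}, LO:{A,G} ∩→ {G}; cost 0
[col 7] FLOX: children FLO:{G}, X:{G} ∩→ {G}; cost 0
[col 7] PR: children P:{A}, R:{T} ∪→ {A,T}; cost 1
[col 7] FLOPRX: children FLOX:{G}, PR:{A,T} ∪→ {A,G,T}; cost 1
[col 7] FLOPQRX: children FLOPRX:{A,G,T}, Q:{C} ∪→ {A,C,G,T}; cost 1
per-site changes: [3, 4, 3, 4, 3, 4, 2, 4]; total = 27

3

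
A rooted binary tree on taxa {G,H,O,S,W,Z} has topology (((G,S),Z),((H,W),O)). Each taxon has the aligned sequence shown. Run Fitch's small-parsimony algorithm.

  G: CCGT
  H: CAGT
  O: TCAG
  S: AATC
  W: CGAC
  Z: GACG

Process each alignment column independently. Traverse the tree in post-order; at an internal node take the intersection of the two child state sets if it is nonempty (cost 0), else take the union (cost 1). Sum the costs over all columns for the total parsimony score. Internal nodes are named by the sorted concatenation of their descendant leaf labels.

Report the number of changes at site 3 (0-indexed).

4

site 0, node GS: G={C} ∪ S={A} → {A,C} (+1)
site 0, node GSZ: GS={A,C} ∪ Z={G} → {A,C,G} (+1)
site 0, node HW: H={C} ∩ W={C} → {C} (+0)
site 0, node HOW: HW={C} ∪ O={T} → {C,T} (+1)
site 0, node GHOSWZ: GSZ={A,C,G} ∩ HOW={C,T} → {C} (+0)
site 1, node GS: G={C} ∪ S={A} → {A,C} (+1)
site 1, node GSZ: GS={A,C} ∩ Z={A} → {A} (+0)
site 1, node HW: H={A} ∪ W={G} → {A,G} (+1)
site 1, node HOW: HW={A,G} ∪ O={C} → {A,C,G} (+1)
site 1, node GHOSWZ: GSZ={A} ∩ HOW={A,C,G} → {A} (+0)
site 2, node GS: G={G} ∪ S={T} → {G,T} (+1)
site 2, node GSZ: GS={G,T} ∪ Z={C} → {C,G,T} (+1)
site 2, node HW: H={G} ∪ W={A} → {A,G} (+1)
site 2, node HOW: HW={A,G} ∩ O={A} → {A} (+0)
site 2, node GHOSWZ: GSZ={C,G,T} ∪ HOW={A} → {A,C,G,T} (+1)
site 3, node GS: G={T} ∪ S={C} → {C,T} (+1)
site 3, node GSZ: GS={C,T} ∪ Z={G} → {C,G,T} (+1)
site 3, node HW: H={T} ∪ W={C} → {C,T} (+1)
site 3, node HOW: HW={C,T} ∪ O={G} → {C,G,T} (+1)
site 3, node GHOSWZ: GSZ={C,G,T} ∩ HOW={C,G,T} → {C,G,T} (+0)
per-site changes: [3, 3, 4, 4]; total = 14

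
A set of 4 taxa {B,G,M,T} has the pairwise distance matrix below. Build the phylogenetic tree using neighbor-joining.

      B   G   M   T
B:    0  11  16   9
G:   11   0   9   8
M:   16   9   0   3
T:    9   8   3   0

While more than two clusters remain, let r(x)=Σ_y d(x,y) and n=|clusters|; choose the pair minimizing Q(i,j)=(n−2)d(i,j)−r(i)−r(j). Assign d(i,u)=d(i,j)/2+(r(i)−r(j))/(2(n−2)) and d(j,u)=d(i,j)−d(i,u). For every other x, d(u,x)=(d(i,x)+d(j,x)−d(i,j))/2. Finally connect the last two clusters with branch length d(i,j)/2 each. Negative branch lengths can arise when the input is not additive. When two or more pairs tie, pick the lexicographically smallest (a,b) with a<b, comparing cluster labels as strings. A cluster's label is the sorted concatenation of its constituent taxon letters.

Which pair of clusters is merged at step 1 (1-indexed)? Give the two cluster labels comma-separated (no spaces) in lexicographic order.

iteration 1: select B,G (d=11, Q=-42); attach at lengths (15/2, 7/2); label the merged cluster BG
  updated: d(BG,M)=7, d(BG,T)=3
iteration 2: select BG,M (d=7, Q=-13); attach at lengths (7/2, 7/2); label the merged cluster BGM
  updated: d(BGM,T)=-1/2
iteration 3: select BGM,T (d=-1/2); attach at lengths (-1/4, -1/4); label the merged cluster BGMT
final tree: (((B:15/2,G:7/2):7/2,M:7/2):-1/4,T:-1/4)
total length: 35/2

B,G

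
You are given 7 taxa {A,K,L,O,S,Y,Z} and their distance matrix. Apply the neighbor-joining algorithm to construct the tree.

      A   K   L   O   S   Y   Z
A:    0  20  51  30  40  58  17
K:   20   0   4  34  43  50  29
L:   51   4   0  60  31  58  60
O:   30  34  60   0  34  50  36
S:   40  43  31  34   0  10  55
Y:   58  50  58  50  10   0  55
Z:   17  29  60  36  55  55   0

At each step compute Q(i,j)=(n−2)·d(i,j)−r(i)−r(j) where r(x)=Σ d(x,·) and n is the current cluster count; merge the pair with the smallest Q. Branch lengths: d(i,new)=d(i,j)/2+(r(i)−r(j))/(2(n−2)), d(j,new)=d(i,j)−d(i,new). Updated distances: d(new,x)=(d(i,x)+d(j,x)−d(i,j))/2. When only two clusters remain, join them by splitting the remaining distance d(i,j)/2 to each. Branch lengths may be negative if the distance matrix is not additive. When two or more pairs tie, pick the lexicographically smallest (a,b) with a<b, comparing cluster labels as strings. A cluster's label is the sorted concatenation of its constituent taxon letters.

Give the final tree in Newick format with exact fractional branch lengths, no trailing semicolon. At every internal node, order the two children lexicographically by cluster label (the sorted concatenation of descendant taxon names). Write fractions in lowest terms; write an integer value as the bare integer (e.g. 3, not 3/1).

((((A:5,Z:12):35/4,O:63/4):6,(K:-35/4,L:51/4):19):39/4,(S:-9/5,Y:59/5):39/4)

1. join S+Y (d=10, Q=-444) ⇒ SY; edges |S|=-9/5, |Y|=59/5
  updated: d(A,SY)=44, d(K,SY)=83/2, d(L,SY)=79/2, d(O,SY)=37, d(SY,Z)=50
2. join K+L (d=4, Q=-327) ⇒ KL; edges |K|=-35/4, |L|=51/4
  updated: d(A,KL)=67/2, d(KL,O)=45, d(KL,SY)=77/2, d(KL,Z)=85/2
3. join A+Z (d=17, Q=-219) ⇒ AZ; edges |A|=5, |Z|=12
  updated: d(AZ,KL)=59/2, d(AZ,O)=49/2, d(AZ,SY)=77/2
4. join AZ+O (d=49/2, Q=-150) ⇒ AOZ; edges |AZ|=35/4, |O|=63/4
  updated: d(AOZ,KL)=25, d(AOZ,SY)=51/2
5. join AOZ+KL (d=25, Q=-89) ⇒ AKLOZ; edges |AOZ|=6, |KL|=19
  updated: d(AKLOZ,SY)=39/2
6. join AKLOZ+SY (d=39/2) ⇒ AKLOSYZ; edges |AKLOZ|=39/4, |SY|=39/4
final tree: ((((A:5,Z:12):35/4,O:63/4):6,(K:-35/4,L:51/4):19):39/4,(S:-9/5,Y:59/5):39/4)
total length: 100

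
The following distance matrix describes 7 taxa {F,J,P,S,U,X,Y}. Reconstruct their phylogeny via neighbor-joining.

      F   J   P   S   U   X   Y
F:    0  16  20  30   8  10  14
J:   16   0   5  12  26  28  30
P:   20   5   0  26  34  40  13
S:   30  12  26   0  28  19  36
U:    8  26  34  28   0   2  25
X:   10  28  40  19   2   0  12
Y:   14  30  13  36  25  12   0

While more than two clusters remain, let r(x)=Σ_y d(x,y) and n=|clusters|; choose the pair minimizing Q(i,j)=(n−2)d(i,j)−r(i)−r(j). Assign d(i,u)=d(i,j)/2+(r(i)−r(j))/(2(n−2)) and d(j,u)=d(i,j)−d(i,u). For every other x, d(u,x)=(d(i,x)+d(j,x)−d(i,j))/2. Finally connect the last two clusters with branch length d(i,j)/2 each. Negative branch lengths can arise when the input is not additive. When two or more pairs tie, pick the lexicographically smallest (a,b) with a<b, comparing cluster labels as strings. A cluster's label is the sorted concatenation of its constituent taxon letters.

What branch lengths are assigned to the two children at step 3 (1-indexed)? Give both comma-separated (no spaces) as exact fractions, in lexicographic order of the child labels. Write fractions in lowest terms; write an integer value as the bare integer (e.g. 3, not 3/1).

13/4,-5/4

iteration 1: select J,P (d=5, Q=-230); attach at lengths (2/5, 23/5); label the merged cluster JP
  updated: d(F,JP)=31/2, d(JP,S)=33/2, d(JP,U)=55/2, d(JP,X)=63/2, d(JP,Y)=19
iteration 2: select JP,S (d=33/2, Q=-347/2); attach at lengths (93/16, 171/16); label the merged cluster JPS
  updated: d(F,JPS)=29/2, d(JPS,U)=39/2, d(JPS,X)=17, d(JPS,Y)=77/4
iteration 3: select U,X (d=2, Q=-179/2); attach at lengths (13/4, -5/4); label the merged cluster UX
  updated: d(F,UX)=8, d(JPS,UX)=69/4, d(UX,Y)=35/2
iteration 4: select F,UX (d=8, Q=-253/4); attach at lengths (39/16, 89/16); label the merged cluster FUX
  updated: d(FUX,JPS)=95/8, d(FUX,Y)=47/4
iteration 5: select FUX,JPS (d=95/8, Q=-343/8); attach at lengths (35/16, 155/16); label the merged cluster FJPSUX
  updated: d(FJPSUX,Y)=153/16
iteration 6: select FJPSUX,Y (d=153/16); attach at lengths (153/32, 153/32); label the merged cluster FJPSUXY
final tree: (((F:39/16,(U:13/4,X:-5/4):89/16):35/16,((J:2/5,P:23/5):93/16,S:171/16):155/16):153/32,Y:153/32)
total length: 847/16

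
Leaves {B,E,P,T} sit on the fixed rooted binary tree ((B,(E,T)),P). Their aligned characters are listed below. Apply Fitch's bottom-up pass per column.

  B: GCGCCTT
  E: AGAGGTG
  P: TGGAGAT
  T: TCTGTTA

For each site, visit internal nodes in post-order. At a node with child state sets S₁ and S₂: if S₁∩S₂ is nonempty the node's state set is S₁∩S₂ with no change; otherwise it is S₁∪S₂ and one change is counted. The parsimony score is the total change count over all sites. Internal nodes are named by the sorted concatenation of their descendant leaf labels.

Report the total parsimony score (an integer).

ET@0: {A} ∪ {T} = {A,T} (union, +1)
BET@0: {G} ∪ {A,T} = {A,G,T} (union, +1)
BEPT@0: {A,G,T} ∩ {T} = {T} (intersection, +0)
ET@1: {G} ∪ {C} = {C,G} (union, +1)
BET@1: {C} ∩ {C,G} = {C} (intersection, +0)
BEPT@1: {C} ∪ {G} = {C,G} (union, +1)
ET@2: {A} ∪ {T} = {A,T} (union, +1)
BET@2: {G} ∪ {A,T} = {A,G,T} (union, +1)
BEPT@2: {A,G,T} ∩ {G} = {G} (intersection, +0)
ET@3: {G} ∩ {G} = {G} (intersection, +0)
BET@3: {C} ∪ {G} = {C,G} (union, +1)
BEPT@3: {C,G} ∪ {A} = {A,C,G} (union, +1)
ET@4: {G} ∪ {T} = {G,T} (union, +1)
BET@4: {C} ∪ {G,T} = {C,G,T} (union, +1)
BEPT@4: {C,G,T} ∩ {G} = {G} (intersection, +0)
ET@5: {T} ∩ {T} = {T} (intersection, +0)
BET@5: {T} ∩ {T} = {T} (intersection, +0)
BEPT@5: {T} ∪ {A} = {A,T} (union, +1)
ET@6: {G} ∪ {A} = {A,G} (union, +1)
BET@6: {T} ∪ {A,G} = {A,G,T} (union, +1)
BEPT@6: {A,G,T} ∩ {T} = {T} (intersection, +0)
per-site changes: [2, 2, 2, 2, 2, 1, 2]; total = 13

13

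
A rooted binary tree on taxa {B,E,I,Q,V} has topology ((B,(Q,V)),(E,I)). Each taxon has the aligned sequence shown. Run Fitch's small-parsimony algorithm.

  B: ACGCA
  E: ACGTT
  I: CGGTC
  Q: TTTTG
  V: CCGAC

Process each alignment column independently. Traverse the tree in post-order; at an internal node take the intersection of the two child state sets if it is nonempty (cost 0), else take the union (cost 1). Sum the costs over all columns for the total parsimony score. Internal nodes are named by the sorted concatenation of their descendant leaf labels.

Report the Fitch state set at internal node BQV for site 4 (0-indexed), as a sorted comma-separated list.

[col 0] QV: children Q:{T}, V:{C} ∪→ {C,T}; cost 1
[col 0] BQV: children B:{A}, QV:{C,T} ∪→ {A,C,T}; cost 1
[col 0] EI: children E:{A}, I:{C} ∪→ {A,C}; cost 1
[col 0] BEIQV: children BQV:{A,C,T}, EI:{A,C} ∩→ {A,C}; cost 0
[col 1] QV: children Q:{T}, V:{C} ∪→ {C,T}; cost 1
[col 1] BQV: children B:{C}, QV:{C,T} ∩→ {C}; cost 0
[col 1] EI: children E:{C}, I:{G} ∪→ {C,G}; cost 1
[col 1] BEIQV: children BQV:{C}, EI:{C,G} ∩→ {C}; cost 0
[col 2] QV: children Q:{T}, V:{G} ∪→ {G,T}; cost 1
[col 2] BQV: children B:{G}, QV:{G,T} ∩→ {G}; cost 0
[col 2] EI: children E:{G}, I:{G} ∩→ {G}; cost 0
[col 2] BEIQV: children BQV:{G}, EI:{G} ∩→ {G}; cost 0
[col 3] QV: children Q:{T}, V:{A} ∪→ {A,T}; cost 1
[col 3] BQV: children B:{C}, QV:{A,T} ∪→ {A,C,T}; cost 1
[col 3] EI: children E:{T}, I:{T} ∩→ {T}; cost 0
[col 3] BEIQV: children BQV:{A,C,T}, EI:{T} ∩→ {T}; cost 0
[col 4] QV: children Q:{G}, V:{C} ∪→ {C,G}; cost 1
[col 4] BQV: children B:{A}, QV:{C,G} ∪→ {A,C,G}; cost 1
[col 4] EI: children E:{T}, I:{C} ∪→ {C,T}; cost 1
[col 4] BEIQV: children BQV:{A,C,G}, EI:{C,T} ∩→ {C}; cost 0
per-site changes: [3, 2, 1, 2, 3]; total = 11

A,C,G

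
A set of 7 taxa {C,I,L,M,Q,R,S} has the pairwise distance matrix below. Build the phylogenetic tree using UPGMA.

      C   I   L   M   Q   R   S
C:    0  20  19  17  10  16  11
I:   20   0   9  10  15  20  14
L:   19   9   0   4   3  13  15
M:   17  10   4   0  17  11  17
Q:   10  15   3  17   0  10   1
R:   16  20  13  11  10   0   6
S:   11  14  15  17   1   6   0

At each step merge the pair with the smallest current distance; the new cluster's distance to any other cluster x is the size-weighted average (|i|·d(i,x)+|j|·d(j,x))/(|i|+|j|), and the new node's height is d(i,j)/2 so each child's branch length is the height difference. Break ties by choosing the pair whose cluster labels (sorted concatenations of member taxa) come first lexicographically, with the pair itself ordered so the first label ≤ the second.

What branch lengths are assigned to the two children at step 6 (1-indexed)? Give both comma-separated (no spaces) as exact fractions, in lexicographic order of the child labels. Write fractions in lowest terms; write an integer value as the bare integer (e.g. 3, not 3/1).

11/8,67/24

step 1: merge (Q,S) at d=1; branch lengths Q→1/2, S→1/2; new cluster QS
  updated: d(C,QS)=21/2, d(I,QS)=29/2, d(L,QS)=9, d(M,QS)=17, d(QS,R)=8
step 2: merge (L,M) at d=4; branch lengths L→2, M→2; new cluster LM
  updated: d(C,LM)=18, d(I,LM)=19/2, d(LM,QS)=13, d(LM,R)=12
step 3: merge (QS,R) at d=8; branch lengths QS→7/2, R→4; new cluster QRS
  updated: d(C,QRS)=37/3, d(I,QRS)=49/3, d(LM,QRS)=38/3
step 4: merge (I,LM) at d=19/2; branch lengths I→19/4, LM→11/4; new cluster ILM
  updated: d(C,ILM)=56/3, d(ILM,QRS)=125/9
step 5: merge (C,QRS) at d=37/3; branch lengths C→37/6, QRS→13/6; new cluster CQRS
  updated: d(CQRS,ILM)=181/12
step 6: merge (CQRS,ILM) at d=181/12; branch lengths CQRS→11/8, ILM→67/24; new cluster CILMQRS
final tree: ((C:37/6,((Q:1/2,S:1/2):7/2,R:4):13/6):11/8,(I:19/4,(L:2,M:2):11/4):67/24)
total length: 65/2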